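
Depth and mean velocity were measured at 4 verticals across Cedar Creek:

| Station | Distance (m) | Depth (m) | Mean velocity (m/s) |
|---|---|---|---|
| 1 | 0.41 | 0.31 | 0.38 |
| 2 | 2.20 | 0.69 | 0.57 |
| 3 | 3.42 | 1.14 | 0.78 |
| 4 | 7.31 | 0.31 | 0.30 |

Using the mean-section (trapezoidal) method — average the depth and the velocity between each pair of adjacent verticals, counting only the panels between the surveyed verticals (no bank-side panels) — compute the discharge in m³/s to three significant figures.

Panel 1-2: Δb = 1.79 m, d̄ = (0.31+0.69)/2 = 0.5, v̄ = (0.38+0.57)/2 = 0.475 → q = 1.79×0.5×0.475 = 0.4251 m³/s
Panel 2-3: Δb = 1.22 m, d̄ = (0.69+1.14)/2 = 0.915, v̄ = (0.57+0.78)/2 = 0.675 → q = 1.22×0.915×0.675 = 0.7535 m³/s
Panel 3-4: Δb = 3.89 m, d̄ = (1.14+0.31)/2 = 0.725, v̄ = (0.78+0.30)/2 = 0.54 → q = 3.89×0.725×0.54 = 1.523 m³/s
Q = Σ q = 2.702 m³/s

2.70 m³/s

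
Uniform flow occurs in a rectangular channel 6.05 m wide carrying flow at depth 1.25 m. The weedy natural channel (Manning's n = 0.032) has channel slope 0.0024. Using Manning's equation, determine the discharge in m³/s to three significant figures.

A = b·y = 6.05 × 1.25 = 7.563 m²
P = b + 2y = 6.05 + 2×1.25 = 8.550 m
R = A/P = 7.563/8.550 = 0.8845 m
Q = (1/n)·A·R^(2/3)·S^(1/2) = (1/0.032) × 7.563 × 0.8845^(2/3) × 0.0024^(1/2) = 10.67 m³/s

10.7 m³/s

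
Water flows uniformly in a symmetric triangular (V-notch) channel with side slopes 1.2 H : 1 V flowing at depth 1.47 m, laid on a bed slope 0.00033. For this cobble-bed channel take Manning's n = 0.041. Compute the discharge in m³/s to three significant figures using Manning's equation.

A = z·y² = 1.2×1.47² = 2.593 m²
P = 2y√(1+z²) = 2×1.47×√(1+1.2²) = 4.592 m
R = A/P = 2.593/4.592 = 0.5646 m
Q = (1/n)·A·R^(2/3)·S^(1/2) = (1/0.041) × 2.593 × 0.5646^(2/3) × 0.00033^(1/2) = 0.7849 m³/s

0.785 m³/s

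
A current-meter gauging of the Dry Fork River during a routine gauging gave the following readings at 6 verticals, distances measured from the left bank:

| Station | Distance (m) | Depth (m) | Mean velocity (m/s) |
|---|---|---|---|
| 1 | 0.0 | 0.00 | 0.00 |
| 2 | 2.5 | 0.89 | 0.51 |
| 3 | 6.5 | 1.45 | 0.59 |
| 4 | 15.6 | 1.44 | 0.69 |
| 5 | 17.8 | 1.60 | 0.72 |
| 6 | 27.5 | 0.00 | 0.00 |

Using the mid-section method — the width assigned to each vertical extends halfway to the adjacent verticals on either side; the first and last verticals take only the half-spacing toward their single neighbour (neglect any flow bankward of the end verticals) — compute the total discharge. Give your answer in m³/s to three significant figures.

w_2 = (6.5 − 0.0)/2 = 3.25 m; q_2 = 0.51 × 0.89 × 3.25 = 1.475 m³/s
w_3 = (15.6 − 2.5)/2 = 6.55 m; q_3 = 0.59 × 1.45 × 6.55 = 5.604 m³/s
w_4 = (17.8 − 6.5)/2 = 5.65 m; q_4 = 0.69 × 1.44 × 5.65 = 5.614 m³/s
w_5 = (27.5 − 15.6)/2 = 5.95 m; q_5 = 0.72 × 1.60 × 5.95 = 6.854 m³/s
Stations 1, 6 contribute zero (depth or velocity is 0).
Q = Σ qᵢ = 19.55 m³/s

19.5 m³/s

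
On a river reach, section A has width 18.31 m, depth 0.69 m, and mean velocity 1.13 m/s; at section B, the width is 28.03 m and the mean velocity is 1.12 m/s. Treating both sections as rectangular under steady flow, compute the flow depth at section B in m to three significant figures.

0.455 m

Q = A₁V₁ = (18.31×0.69) × 1.13 = 14.28 m³/s
d₂ = Q/(b₂ V₂) = 14.28/(28.03×1.12) = 0.4548 m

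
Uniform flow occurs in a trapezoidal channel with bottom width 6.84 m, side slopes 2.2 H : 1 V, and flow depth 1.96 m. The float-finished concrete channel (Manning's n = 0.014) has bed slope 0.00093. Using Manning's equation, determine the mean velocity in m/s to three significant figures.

A = (b + z·y)·y = (6.84 + 2.2×1.96)×1.96 = 21.86 m²
P = b + 2y√(1+z²) = 6.84 + 2×1.96×√(1+2.2²) = 16.31 m
R = A/P = 21.86/16.31 = 1.340 m
Q = (1/n)·A·R^(2/3)·S^(1/2) = (1/0.014) × 21.86 × 1.340^(2/3) × 0.00093^(1/2) = 57.87 m³/s
V = Q/A = 57.87/21.86 = 2.647 m/s

2.65 m/s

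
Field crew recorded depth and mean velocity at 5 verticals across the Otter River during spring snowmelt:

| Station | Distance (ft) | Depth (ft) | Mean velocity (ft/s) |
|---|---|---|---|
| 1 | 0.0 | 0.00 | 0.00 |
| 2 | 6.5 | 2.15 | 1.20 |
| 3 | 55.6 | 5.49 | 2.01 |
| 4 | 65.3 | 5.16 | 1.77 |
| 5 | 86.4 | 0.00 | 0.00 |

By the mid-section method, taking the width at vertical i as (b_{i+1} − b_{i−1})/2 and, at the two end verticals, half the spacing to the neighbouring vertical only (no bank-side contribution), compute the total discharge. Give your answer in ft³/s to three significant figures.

537 ft³/s

w_2 = (55.6 − 0.0)/2 = 27.8 ft; q_2 = 1.20 × 2.15 × 27.8 = 71.72 ft³/s
w_3 = (65.3 − 6.5)/2 = 29.4 ft; q_3 = 2.01 × 5.49 × 29.4 = 324.4 ft³/s
w_4 = (86.4 − 55.6)/2 = 15.4 ft; q_4 = 1.77 × 5.16 × 15.4 = 140.7 ft³/s
Stations 1, 5 contribute zero (depth or velocity is 0).
Q = Σ qᵢ = 536.8 ft³/s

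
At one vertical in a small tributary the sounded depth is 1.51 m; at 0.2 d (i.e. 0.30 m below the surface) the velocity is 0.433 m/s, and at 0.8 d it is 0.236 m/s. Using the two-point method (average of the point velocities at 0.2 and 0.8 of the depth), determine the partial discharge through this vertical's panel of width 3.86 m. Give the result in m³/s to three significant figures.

1.95 m³/s

v̄ = (0.433 + 0.236) / 2 = 0.3345 m/s
q = v̄ × d × w = 0.3345 × 1.51 × 3.86 = 1.950 m³/s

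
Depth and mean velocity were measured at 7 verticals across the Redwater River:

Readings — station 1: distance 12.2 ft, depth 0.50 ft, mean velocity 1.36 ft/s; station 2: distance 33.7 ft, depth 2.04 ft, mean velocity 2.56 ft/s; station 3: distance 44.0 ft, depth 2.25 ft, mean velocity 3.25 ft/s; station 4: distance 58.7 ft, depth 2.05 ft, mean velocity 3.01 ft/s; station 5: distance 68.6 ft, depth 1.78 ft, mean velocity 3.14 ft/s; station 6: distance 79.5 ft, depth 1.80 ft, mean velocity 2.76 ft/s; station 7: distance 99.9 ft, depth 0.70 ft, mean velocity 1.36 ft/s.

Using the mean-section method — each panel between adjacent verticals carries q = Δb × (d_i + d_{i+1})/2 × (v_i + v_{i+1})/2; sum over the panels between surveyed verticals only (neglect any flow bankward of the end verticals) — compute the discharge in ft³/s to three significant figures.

385 ft³/s

Panel 1-2: Δb = 21.5 ft, d̄ = (0.50+2.04)/2 = 1.27, v̄ = (1.36+2.56)/2 = 1.96 → q = 21.5×1.27×1.96 = 53.52 ft³/s
Panel 2-3: Δb = 10.3 ft, d̄ = (2.04+2.25)/2 = 2.145, v̄ = (2.56+3.25)/2 = 2.905 → q = 10.3×2.145×2.905 = 64.18 ft³/s
Panel 3-4: Δb = 14.7 ft, d̄ = (2.25+2.05)/2 = 2.15, v̄ = (3.25+3.01)/2 = 3.13 → q = 14.7×2.15×3.13 = 98.92 ft³/s
Panel 4-5: Δb = 9.9 ft, d̄ = (2.05+1.78)/2 = 1.915, v̄ = (3.01+3.14)/2 = 3.075 → q = 9.9×1.915×3.075 = 58.30 ft³/s
Panel 5-6: Δb = 10.9 ft, d̄ = (1.78+1.80)/2 = 1.79, v̄ = (3.14+2.76)/2 = 2.95 → q = 10.9×1.79×2.95 = 57.56 ft³/s
Panel 6-7: Δb = 20.4 ft, d̄ = (1.80+0.70)/2 = 1.25, v̄ = (2.76+1.36)/2 = 2.06 → q = 20.4×1.25×2.06 = 52.53 ft³/s
Q = Σ q = 385.0 ft³/s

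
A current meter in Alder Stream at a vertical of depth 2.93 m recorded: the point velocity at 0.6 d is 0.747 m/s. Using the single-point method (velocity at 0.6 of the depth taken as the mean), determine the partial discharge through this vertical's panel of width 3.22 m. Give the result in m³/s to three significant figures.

7.05 m³/s

v̄ = v₀.₆ = 0.747 m/s
q = v̄ × d × w = 0.7470 × 2.93 × 3.22 = 7.048 m³/s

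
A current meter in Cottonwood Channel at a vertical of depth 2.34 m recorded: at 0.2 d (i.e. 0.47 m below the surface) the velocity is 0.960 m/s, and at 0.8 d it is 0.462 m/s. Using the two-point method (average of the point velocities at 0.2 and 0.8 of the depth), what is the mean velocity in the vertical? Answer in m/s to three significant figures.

0.711 m/s

v̄ = (0.960 + 0.462) / 2 = 0.7110 m/s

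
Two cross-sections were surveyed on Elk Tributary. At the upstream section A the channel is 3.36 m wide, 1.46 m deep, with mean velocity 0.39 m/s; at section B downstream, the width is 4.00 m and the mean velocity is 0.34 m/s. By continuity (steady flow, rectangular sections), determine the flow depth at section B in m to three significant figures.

1.41 m

Q = A₁V₁ = (3.36×1.46) × 0.39 = 1.913 m³/s
d₂ = Q/(b₂ V₂) = 1.913/(4.00×0.34) = 1.407 m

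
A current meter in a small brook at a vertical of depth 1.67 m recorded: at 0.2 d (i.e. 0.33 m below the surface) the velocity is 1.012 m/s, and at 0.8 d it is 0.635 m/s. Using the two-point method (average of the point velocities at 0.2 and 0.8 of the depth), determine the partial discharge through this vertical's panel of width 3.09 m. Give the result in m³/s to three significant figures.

4.25 m³/s

v̄ = (1.012 + 0.635) / 2 = 0.8235 m/s
q = v̄ × d × w = 0.8235 × 1.67 × 3.09 = 4.250 m³/s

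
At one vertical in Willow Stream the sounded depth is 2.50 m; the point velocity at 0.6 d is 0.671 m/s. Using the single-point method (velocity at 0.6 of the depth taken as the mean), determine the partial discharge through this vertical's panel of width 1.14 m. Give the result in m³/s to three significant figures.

v̄ = v₀.₆ = 0.671 m/s
q = v̄ × d × w = 0.6710 × 2.50 × 1.14 = 1.912 m³/s

1.91 m³/s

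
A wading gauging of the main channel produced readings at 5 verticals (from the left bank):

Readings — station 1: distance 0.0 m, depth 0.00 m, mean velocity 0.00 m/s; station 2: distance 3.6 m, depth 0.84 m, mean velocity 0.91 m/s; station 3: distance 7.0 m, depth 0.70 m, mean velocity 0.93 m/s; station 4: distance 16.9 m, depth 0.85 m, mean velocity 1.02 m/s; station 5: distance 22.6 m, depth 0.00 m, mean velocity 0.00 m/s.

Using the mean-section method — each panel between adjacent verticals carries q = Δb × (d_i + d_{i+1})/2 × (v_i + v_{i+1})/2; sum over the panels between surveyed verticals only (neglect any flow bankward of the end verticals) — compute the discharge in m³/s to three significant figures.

11.8 m³/s

Panel 1-2: Δb = 3.6 m, d̄ = (0.00+0.84)/2 = 0.42, v̄ = (0.00+0.91)/2 = 0.455 → q = 3.6×0.42×0.455 = 0.6880 m³/s
Panel 2-3: Δb = 3.4 m, d̄ = (0.84+0.70)/2 = 0.77, v̄ = (0.91+0.93)/2 = 0.92 → q = 3.4×0.77×0.92 = 2.409 m³/s
Panel 3-4: Δb = 9.9 m, d̄ = (0.70+0.85)/2 = 0.775, v̄ = (0.93+1.02)/2 = 0.975 → q = 9.9×0.775×0.975 = 7.481 m³/s
Panel 4-5: Δb = 5.7 m, d̄ = (0.85+0.00)/2 = 0.425, v̄ = (1.02+0.00)/2 = 0.51 → q = 5.7×0.425×0.51 = 1.235 m³/s
Q = Σ q = 11.81 m³/s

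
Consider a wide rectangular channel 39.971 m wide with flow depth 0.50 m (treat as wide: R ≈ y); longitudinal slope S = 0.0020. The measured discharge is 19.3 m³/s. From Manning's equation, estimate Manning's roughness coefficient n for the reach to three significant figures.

A = b·y = 39.971 × 0.50 = 19.99 m²
Wide channel: R ≈ y = 0.50 m
n = (1/Q)·A·R^(2/3)·S^(1/2) = (1/19.3) × 19.99 × 0.6300 × 0.04472 = 0.02917

0.0292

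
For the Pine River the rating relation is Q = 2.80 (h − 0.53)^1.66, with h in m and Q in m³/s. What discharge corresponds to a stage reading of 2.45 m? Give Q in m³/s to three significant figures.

Q = 2.80 × (2.45 − 0.53)^1.66 = 2.80 × 1.92^1.66 = 8.269 m³/s

8.27 m³/s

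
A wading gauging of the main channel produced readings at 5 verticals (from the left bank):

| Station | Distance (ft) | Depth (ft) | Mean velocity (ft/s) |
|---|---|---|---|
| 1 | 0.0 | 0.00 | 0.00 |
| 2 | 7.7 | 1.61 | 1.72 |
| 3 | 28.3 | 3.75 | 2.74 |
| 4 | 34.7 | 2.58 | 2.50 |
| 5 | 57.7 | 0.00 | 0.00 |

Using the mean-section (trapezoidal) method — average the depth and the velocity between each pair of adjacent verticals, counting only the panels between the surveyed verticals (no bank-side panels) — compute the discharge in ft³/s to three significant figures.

Panel 1-2: Δb = 7.7 ft, d̄ = (0.00+1.61)/2 = 0.805, v̄ = (0.00+1.72)/2 = 0.86 → q = 7.7×0.805×0.86 = 5.331 ft³/s
Panel 2-3: Δb = 20.6 ft, d̄ = (1.61+3.75)/2 = 2.68, v̄ = (1.72+2.74)/2 = 2.23 → q = 20.6×2.68×2.23 = 123.1 ft³/s
Panel 3-4: Δb = 6.4 ft, d̄ = (3.75+2.58)/2 = 3.165, v̄ = (2.74+2.50)/2 = 2.62 → q = 6.4×3.165×2.62 = 53.07 ft³/s
Panel 4-5: Δb = 23 ft, d̄ = (2.58+0.00)/2 = 1.29, v̄ = (2.50+0.00)/2 = 1.25 → q = 23×1.29×1.25 = 37.09 ft³/s
Q = Σ q = 218.6 ft³/s

219 ft³/s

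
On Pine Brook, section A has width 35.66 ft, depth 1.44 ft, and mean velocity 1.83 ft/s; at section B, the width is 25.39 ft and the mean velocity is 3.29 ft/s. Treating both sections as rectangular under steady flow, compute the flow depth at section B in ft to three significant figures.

Q = A₁V₁ = (35.66×1.44) × 1.83 = 93.97 ft³/s
d₂ = Q/(b₂ V₂) = 93.97/(25.39×3.29) = 1.125 ft

1.12 ft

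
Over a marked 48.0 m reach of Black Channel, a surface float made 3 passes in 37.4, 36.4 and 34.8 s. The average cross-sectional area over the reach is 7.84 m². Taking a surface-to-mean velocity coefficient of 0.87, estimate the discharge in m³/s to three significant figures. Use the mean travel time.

9.04 m³/s

t̄ = (37.4 + 36.4 + 34.8) / 3 = 36.2 s
v_surface = L / t̄ = 48.0 / 36.2 = 1.326 m/s
v_mean = 0.87 × 1.326 = 1.154 m/s
Q = A × v_mean = 7.84 × 1.154 = 9.044 m³/s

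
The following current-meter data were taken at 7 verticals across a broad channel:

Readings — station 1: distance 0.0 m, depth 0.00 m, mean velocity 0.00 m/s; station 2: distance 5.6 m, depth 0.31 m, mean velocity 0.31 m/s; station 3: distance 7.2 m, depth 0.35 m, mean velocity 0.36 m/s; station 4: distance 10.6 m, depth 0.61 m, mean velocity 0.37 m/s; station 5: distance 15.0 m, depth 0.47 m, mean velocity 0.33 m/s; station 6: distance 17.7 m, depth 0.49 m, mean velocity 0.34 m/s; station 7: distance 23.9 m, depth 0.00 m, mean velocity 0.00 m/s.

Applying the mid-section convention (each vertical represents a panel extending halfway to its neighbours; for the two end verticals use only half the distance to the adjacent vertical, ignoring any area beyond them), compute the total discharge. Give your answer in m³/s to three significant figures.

2.83 m³/s

w_2 = (7.2 − 0.0)/2 = 3.6 m; q_2 = 0.31 × 0.31 × 3.6 = 0.3460 m³/s
w_3 = (10.6 − 5.6)/2 = 2.5 m; q_3 = 0.36 × 0.35 × 2.5 = 0.3150 m³/s
w_4 = (15.0 − 7.2)/2 = 3.9 m; q_4 = 0.37 × 0.61 × 3.9 = 0.8802 m³/s
w_5 = (17.7 − 10.6)/2 = 3.55 m; q_5 = 0.33 × 0.47 × 3.55 = 0.5506 m³/s
w_6 = (23.9 − 15.0)/2 = 4.45 m; q_6 = 0.34 × 0.49 × 4.45 = 0.7414 m³/s
Stations 1, 7 contribute zero (depth or velocity is 0).
Q = Σ qᵢ = 2.833 m³/s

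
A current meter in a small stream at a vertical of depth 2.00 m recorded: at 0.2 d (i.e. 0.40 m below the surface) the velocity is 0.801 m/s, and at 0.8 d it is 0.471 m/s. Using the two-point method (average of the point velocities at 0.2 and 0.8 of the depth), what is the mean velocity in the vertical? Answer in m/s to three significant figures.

0.636 m/s

v̄ = (0.801 + 0.471) / 2 = 0.6360 m/s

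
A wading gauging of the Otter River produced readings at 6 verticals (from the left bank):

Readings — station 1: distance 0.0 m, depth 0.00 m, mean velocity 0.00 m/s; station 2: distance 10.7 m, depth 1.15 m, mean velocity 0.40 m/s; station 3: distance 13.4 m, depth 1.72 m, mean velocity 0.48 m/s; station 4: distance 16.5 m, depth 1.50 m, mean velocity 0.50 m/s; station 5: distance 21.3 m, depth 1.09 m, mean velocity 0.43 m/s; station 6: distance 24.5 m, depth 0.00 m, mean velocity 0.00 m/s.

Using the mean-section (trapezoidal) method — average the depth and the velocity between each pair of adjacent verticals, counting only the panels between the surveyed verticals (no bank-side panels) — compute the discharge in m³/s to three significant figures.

8.65 m³/s

Panel 1-2: Δb = 10.7 m, d̄ = (0.00+1.15)/2 = 0.575, v̄ = (0.00+0.40)/2 = 0.2 → q = 10.7×0.575×0.2 = 1.231 m³/s
Panel 2-3: Δb = 2.7 m, d̄ = (1.15+1.72)/2 = 1.435, v̄ = (0.40+0.48)/2 = 0.44 → q = 2.7×1.435×0.44 = 1.705 m³/s
Panel 3-4: Δb = 3.1 m, d̄ = (1.72+1.50)/2 = 1.61, v̄ = (0.48+0.50)/2 = 0.49 → q = 3.1×1.61×0.49 = 2.446 m³/s
Panel 4-5: Δb = 4.8 m, d̄ = (1.50+1.09)/2 = 1.295, v̄ = (0.50+0.43)/2 = 0.465 → q = 4.8×1.295×0.465 = 2.890 m³/s
Panel 5-6: Δb = 3.2 m, d̄ = (1.09+0.00)/2 = 0.545, v̄ = (0.43+0.00)/2 = 0.215 → q = 3.2×0.545×0.215 = 0.3750 m³/s
Q = Σ q = 8.646 m³/s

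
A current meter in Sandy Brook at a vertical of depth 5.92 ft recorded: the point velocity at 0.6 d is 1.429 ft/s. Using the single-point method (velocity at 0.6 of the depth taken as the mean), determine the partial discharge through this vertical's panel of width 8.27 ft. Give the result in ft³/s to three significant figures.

v̄ = v₀.₆ = 1.429 ft/s
q = v̄ × d × w = 1.429 × 5.92 × 8.27 = 69.96 ft³/s

70.0 ft³/s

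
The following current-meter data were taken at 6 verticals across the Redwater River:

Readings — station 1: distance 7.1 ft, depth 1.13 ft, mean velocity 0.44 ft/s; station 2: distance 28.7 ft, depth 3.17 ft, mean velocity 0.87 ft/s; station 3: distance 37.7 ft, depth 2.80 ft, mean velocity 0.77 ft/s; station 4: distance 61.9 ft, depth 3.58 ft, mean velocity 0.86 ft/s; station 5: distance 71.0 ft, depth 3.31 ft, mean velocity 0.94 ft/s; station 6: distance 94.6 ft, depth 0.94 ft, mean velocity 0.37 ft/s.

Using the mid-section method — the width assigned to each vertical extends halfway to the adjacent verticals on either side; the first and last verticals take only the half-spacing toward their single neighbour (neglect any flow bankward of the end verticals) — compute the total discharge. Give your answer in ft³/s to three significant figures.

w_1 = (28.7 − 7.1)/2 = 10.8 ft; q_1 = 0.44 × 1.13 × 10.8 = 5.370 ft³/s
w_2 = (37.7 − 7.1)/2 = 15.3 ft; q_2 = 0.87 × 3.17 × 15.3 = 42.20 ft³/s
w_3 = (61.9 − 28.7)/2 = 16.6 ft; q_3 = 0.77 × 2.80 × 16.6 = 35.79 ft³/s
w_4 = (71.0 − 37.7)/2 = 16.65 ft; q_4 = 0.86 × 3.58 × 16.65 = 51.26 ft³/s
w_5 = (94.6 − 61.9)/2 = 16.35 ft; q_5 = 0.94 × 3.31 × 16.35 = 50.87 ft³/s
w_6 = (94.6 − 71.0)/2 = 11.8 ft; q_6 = 0.37 × 0.94 × 11.8 = 4.104 ft³/s
Q = Σ qᵢ = 189.6 ft³/s

190 ft³/s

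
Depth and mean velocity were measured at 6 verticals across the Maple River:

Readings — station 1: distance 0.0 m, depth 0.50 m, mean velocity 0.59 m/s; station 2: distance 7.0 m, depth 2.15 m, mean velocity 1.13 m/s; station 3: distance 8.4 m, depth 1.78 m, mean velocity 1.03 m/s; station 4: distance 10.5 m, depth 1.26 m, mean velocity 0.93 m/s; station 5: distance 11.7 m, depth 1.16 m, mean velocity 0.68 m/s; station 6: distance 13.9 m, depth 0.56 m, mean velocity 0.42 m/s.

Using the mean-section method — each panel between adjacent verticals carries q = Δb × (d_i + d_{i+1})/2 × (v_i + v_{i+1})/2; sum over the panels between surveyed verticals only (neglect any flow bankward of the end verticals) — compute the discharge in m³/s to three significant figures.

Panel 1-2: Δb = 7 m, d̄ = (0.50+2.15)/2 = 1.325, v̄ = (0.59+1.13)/2 = 0.86 → q = 7×1.325×0.86 = 7.977 m³/s
Panel 2-3: Δb = 1.4 m, d̄ = (2.15+1.78)/2 = 1.965, v̄ = (1.13+1.03)/2 = 1.08 → q = 1.4×1.965×1.08 = 2.971 m³/s
Panel 3-4: Δb = 2.1 m, d̄ = (1.78+1.26)/2 = 1.52, v̄ = (1.03+0.93)/2 = 0.98 → q = 2.1×1.52×0.98 = 3.128 m³/s
Panel 4-5: Δb = 1.2 m, d̄ = (1.26+1.16)/2 = 1.21, v̄ = (0.93+0.68)/2 = 0.805 → q = 1.2×1.21×0.805 = 1.169 m³/s
Panel 5-6: Δb = 2.2 m, d̄ = (1.16+0.56)/2 = 0.86, v̄ = (0.68+0.42)/2 = 0.55 → q = 2.2×0.86×0.55 = 1.041 m³/s
Q = Σ q = 16.29 m³/s

16.3 m³/s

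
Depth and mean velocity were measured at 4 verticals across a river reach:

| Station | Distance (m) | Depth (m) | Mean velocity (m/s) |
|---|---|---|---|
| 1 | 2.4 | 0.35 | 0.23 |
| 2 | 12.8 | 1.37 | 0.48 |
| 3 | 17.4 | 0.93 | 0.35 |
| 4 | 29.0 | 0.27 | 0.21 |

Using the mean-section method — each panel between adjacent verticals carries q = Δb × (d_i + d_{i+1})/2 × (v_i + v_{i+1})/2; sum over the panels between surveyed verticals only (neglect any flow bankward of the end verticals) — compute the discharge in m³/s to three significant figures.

7.32 m³/s

Panel 1-2: Δb = 10.4 m, d̄ = (0.35+1.37)/2 = 0.86, v̄ = (0.23+0.48)/2 = 0.355 → q = 10.4×0.86×0.355 = 3.175 m³/s
Panel 2-3: Δb = 4.6 m, d̄ = (1.37+0.93)/2 = 1.15, v̄ = (0.48+0.35)/2 = 0.415 → q = 4.6×1.15×0.415 = 2.195 m³/s
Panel 3-4: Δb = 11.6 m, d̄ = (0.93+0.27)/2 = 0.6, v̄ = (0.35+0.21)/2 = 0.28 → q = 11.6×0.6×0.28 = 1.949 m³/s
Q = Σ q = 7.319 m³/s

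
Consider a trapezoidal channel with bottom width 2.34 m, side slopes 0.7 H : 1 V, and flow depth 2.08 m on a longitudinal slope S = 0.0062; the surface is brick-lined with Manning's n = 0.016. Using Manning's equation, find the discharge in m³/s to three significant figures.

40.5 m³/s

A = (b + z·y)·y = (2.34 + 0.7×2.08)×2.08 = 7.896 m²
P = b + 2y√(1+z²) = 2.34 + 2×2.08×√(1+0.7²) = 7.418 m
R = A/P = 7.896/7.418 = 1.064 m
Q = (1/n)·A·R^(2/3)·S^(1/2) = (1/0.016) × 7.896 × 1.064^(2/3) × 0.0062^(1/2) = 40.51 m³/s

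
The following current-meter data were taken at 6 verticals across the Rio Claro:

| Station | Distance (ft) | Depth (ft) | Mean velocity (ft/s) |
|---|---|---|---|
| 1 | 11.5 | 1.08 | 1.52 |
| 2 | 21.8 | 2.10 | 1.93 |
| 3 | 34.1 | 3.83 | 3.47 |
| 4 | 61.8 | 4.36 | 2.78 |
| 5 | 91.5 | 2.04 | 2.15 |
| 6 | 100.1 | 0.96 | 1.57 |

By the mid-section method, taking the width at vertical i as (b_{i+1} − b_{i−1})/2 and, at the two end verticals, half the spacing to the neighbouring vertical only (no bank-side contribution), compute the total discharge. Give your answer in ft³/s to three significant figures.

758 ft³/s

w_1 = (21.8 − 11.5)/2 = 5.15 ft; q_1 = 1.52 × 1.08 × 5.15 = 8.454 ft³/s
w_2 = (34.1 − 11.5)/2 = 11.3 ft; q_2 = 1.93 × 2.10 × 11.3 = 45.80 ft³/s
w_3 = (61.8 − 21.8)/2 = 20 ft; q_3 = 3.47 × 3.83 × 20 = 265.8 ft³/s
w_4 = (91.5 − 34.1)/2 = 28.7 ft; q_4 = 2.78 × 4.36 × 28.7 = 347.9 ft³/s
w_5 = (100.1 − 61.8)/2 = 19.15 ft; q_5 = 2.15 × 2.04 × 19.15 = 83.99 ft³/s
w_6 = (100.1 − 91.5)/2 = 4.3 ft; q_6 = 1.57 × 0.96 × 4.3 = 6.481 ft³/s
Q = Σ qᵢ = 758.4 ft³/s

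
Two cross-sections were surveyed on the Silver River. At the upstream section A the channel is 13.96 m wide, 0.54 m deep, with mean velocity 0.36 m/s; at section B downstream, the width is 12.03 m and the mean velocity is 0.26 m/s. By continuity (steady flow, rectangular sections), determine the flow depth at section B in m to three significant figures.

Q = A₁V₁ = (13.96×0.54) × 0.36 = 2.714 m³/s
d₂ = Q/(b₂ V₂) = 2.714/(12.03×0.26) = 0.8676 m

0.868 m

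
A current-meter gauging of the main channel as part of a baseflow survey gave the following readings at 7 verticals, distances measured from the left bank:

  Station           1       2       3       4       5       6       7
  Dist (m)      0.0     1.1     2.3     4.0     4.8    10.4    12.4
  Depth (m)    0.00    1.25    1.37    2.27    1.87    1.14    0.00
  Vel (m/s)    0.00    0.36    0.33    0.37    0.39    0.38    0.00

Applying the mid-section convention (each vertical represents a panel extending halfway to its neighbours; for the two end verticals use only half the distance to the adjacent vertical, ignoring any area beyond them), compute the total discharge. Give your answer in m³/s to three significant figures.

6.20 m³/s

w_2 = (2.3 − 0.0)/2 = 1.15 m; q_2 = 0.36 × 1.25 × 1.15 = 0.5175 m³/s
w_3 = (4.0 − 1.1)/2 = 1.45 m; q_3 = 0.33 × 1.37 × 1.45 = 0.6555 m³/s
w_4 = (4.8 − 2.3)/2 = 1.25 m; q_4 = 0.37 × 2.27 × 1.25 = 1.050 m³/s
w_5 = (10.4 − 4.0)/2 = 3.2 m; q_5 = 0.39 × 1.87 × 3.2 = 2.334 m³/s
w_6 = (12.4 − 4.8)/2 = 3.8 m; q_6 = 0.38 × 1.14 × 3.8 = 1.646 m³/s
Stations 1, 7 contribute zero (depth or velocity is 0).
Q = Σ qᵢ = 6.203 m³/s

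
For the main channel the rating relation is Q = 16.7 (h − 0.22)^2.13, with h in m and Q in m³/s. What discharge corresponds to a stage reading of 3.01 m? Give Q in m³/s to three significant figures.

Q = 16.7 × (3.01 − 0.22)^2.13 = 16.7 × 2.79^2.13 = 148.5 m³/s

149 m³/s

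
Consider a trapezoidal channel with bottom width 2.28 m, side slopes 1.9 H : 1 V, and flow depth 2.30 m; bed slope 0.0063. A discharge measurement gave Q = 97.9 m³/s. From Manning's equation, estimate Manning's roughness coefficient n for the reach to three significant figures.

A = (b + z·y)·y = (2.28 + 1.9×2.30)×2.30 = 15.30 m²
P = b + 2y√(1+z²) = 2.28 + 2×2.30×√(1+1.9²) = 12.16 m
R = A/P = 15.30/12.16 = 1.258 m
n = (1/Q)·A·R^(2/3)·S^(1/2) = (1/97.9) × 15.30 × 1.165 × 0.07937 = 0.01445

0.0145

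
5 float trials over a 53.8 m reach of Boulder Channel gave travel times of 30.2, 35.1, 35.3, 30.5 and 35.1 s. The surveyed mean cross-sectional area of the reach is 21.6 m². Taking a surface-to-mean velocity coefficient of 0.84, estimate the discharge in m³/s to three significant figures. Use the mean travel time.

t̄ = (30.2 + 35.1 + 35.3 + 30.5 + 35.1) / 5 = 33.24 s
v_surface = L / t̄ = 53.8 / 33.24 = 1.619 m/s
v_mean = 0.84 × 1.619 = 1.360 m/s
Q = A × v_mean = 21.6 × 1.360 = 29.37 m³/s

29.4 m³/s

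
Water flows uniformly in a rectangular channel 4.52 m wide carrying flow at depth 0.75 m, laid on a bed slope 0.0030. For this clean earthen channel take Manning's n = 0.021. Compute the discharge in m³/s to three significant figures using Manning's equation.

A = b·y = 4.52 × 0.75 = 3.390 m²
P = b + 2y = 4.52 + 2×0.75 = 6.020 m
R = A/P = 3.390/6.020 = 0.5631 m
Q = (1/n)·A·R^(2/3)·S^(1/2) = (1/0.021) × 3.390 × 0.5631^(2/3) × 0.0030^(1/2) = 6.029 m³/s

6.03 m³/s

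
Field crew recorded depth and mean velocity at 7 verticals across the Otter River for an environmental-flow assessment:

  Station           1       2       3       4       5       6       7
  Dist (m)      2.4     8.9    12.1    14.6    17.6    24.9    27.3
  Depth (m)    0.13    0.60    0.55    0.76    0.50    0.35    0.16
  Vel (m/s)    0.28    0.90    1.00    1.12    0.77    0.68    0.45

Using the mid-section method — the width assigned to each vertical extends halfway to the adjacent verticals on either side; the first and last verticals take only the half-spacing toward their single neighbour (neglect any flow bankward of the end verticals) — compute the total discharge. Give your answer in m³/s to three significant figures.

w_1 = (8.9 − 2.4)/2 = 3.25 m; q_1 = 0.28 × 0.13 × 3.25 = 0.1183 m³/s
w_2 = (12.1 − 2.4)/2 = 4.85 m; q_2 = 0.90 × 0.60 × 4.85 = 2.619 m³/s
w_3 = (14.6 − 8.9)/2 = 2.85 m; q_3 = 1.00 × 0.55 × 2.85 = 1.568 m³/s
w_4 = (17.6 − 12.1)/2 = 2.75 m; q_4 = 1.12 × 0.76 × 2.75 = 2.341 m³/s
w_5 = (24.9 − 14.6)/2 = 5.15 m; q_5 = 0.77 × 0.50 × 5.15 = 1.983 m³/s
w_6 = (27.3 − 17.6)/2 = 4.85 m; q_6 = 0.68 × 0.35 × 4.85 = 1.154 m³/s
w_7 = (27.3 − 24.9)/2 = 1.2 m; q_7 = 0.45 × 0.16 × 1.2 = 0.08640 m³/s
Q = Σ qᵢ = 9.869 m³/s

9.87 m³/s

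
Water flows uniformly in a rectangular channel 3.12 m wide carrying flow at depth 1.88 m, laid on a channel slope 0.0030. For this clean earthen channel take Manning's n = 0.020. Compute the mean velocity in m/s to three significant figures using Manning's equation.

2.46 m/s

A = b·y = 3.12 × 1.88 = 5.866 m²
P = b + 2y = 3.12 + 2×1.88 = 6.880 m
R = A/P = 5.866/6.880 = 0.8526 m
Q = (1/n)·A·R^(2/3)·S^(1/2) = (1/0.020) × 5.866 × 0.8526^(2/3) × 0.0030^(1/2) = 14.44 m³/s
V = Q/A = 14.44/5.866 = 2.462 m/s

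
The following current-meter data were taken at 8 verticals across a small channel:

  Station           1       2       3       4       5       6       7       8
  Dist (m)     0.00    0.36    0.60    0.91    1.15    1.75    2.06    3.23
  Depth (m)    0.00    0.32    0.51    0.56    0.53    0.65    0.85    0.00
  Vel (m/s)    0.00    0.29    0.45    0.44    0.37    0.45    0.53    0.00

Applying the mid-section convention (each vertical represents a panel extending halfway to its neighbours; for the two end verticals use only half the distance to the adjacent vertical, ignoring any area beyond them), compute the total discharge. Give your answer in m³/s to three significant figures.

0.708 m³/s

w_2 = (0.60 − 0.00)/2 = 0.3 m; q_2 = 0.29 × 0.32 × 0.3 = 0.02784 m³/s
w_3 = (0.91 − 0.36)/2 = 0.275 m; q_3 = 0.45 × 0.51 × 0.275 = 0.06311 m³/s
w_4 = (1.15 − 0.60)/2 = 0.275 m; q_4 = 0.44 × 0.56 × 0.275 = 0.06776 m³/s
w_5 = (1.75 − 0.91)/2 = 0.42 m; q_5 = 0.37 × 0.53 × 0.42 = 0.08236 m³/s
w_6 = (2.06 − 1.15)/2 = 0.455 m; q_6 = 0.45 × 0.65 × 0.455 = 0.1331 m³/s
w_7 = (3.23 − 1.75)/2 = 0.74 m; q_7 = 0.53 × 0.85 × 0.74 = 0.3334 m³/s
Stations 1, 8 contribute zero (depth or velocity is 0).
Q = Σ qᵢ = 0.7075 m³/s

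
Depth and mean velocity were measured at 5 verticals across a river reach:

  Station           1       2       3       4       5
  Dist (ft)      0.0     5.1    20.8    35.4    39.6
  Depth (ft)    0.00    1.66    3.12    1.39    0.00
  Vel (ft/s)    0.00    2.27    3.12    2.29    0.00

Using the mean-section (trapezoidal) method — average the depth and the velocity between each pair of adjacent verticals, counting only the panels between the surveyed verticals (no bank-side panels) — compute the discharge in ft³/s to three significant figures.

198 ft³/s

Panel 1-2: Δb = 5.1 ft, d̄ = (0.00+1.66)/2 = 0.83, v̄ = (0.00+2.27)/2 = 1.135 → q = 5.1×0.83×1.135 = 4.804 ft³/s
Panel 2-3: Δb = 15.7 ft, d̄ = (1.66+3.12)/2 = 2.39, v̄ = (2.27+3.12)/2 = 2.695 → q = 15.7×2.39×2.695 = 101.1 ft³/s
Panel 3-4: Δb = 14.6 ft, d̄ = (3.12+1.39)/2 = 2.255, v̄ = (3.12+2.29)/2 = 2.705 → q = 14.6×2.255×2.705 = 89.06 ft³/s
Panel 4-5: Δb = 4.2 ft, d̄ = (1.39+0.00)/2 = 0.695, v̄ = (2.29+0.00)/2 = 1.145 → q = 4.2×0.695×1.145 = 3.342 ft³/s
Q = Σ q = 198.3 ft³/s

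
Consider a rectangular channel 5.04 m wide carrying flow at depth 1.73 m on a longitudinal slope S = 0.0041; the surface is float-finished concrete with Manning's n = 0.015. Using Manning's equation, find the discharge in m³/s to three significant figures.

A = b·y = 5.04 × 1.73 = 8.719 m²
P = b + 2y = 5.04 + 2×1.73 = 8.500 m
R = A/P = 8.719/8.500 = 1.026 m
Q = (1/n)·A·R^(2/3)·S^(1/2) = (1/0.015) × 8.719 × 1.026^(2/3) × 0.0041^(1/2) = 37.86 m³/s

37.9 m³/s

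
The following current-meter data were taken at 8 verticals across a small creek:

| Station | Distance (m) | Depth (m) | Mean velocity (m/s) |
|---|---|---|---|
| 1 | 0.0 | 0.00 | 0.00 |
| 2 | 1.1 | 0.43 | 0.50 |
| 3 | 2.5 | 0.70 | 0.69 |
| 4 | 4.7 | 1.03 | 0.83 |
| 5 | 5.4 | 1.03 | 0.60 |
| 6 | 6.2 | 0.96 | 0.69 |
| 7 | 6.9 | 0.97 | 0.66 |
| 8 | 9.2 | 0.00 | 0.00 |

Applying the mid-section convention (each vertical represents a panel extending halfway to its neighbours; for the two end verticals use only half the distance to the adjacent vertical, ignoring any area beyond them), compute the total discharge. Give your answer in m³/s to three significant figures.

4.30 m³/s

w_2 = (2.5 − 0.0)/2 = 1.25 m; q_2 = 0.50 × 0.43 × 1.25 = 0.2688 m³/s
w_3 = (4.7 − 1.1)/2 = 1.8 m; q_3 = 0.69 × 0.70 × 1.8 = 0.8694 m³/s
w_4 = (5.4 − 2.5)/2 = 1.45 m; q_4 = 0.83 × 1.03 × 1.45 = 1.240 m³/s
w_5 = (6.2 − 4.7)/2 = 0.75 m; q_5 = 0.60 × 1.03 × 0.75 = 0.4635 m³/s
w_6 = (6.9 − 5.4)/2 = 0.75 m; q_6 = 0.69 × 0.96 × 0.75 = 0.4968 m³/s
w_7 = (9.2 − 6.2)/2 = 1.5 m; q_7 = 0.66 × 0.97 × 1.5 = 0.9603 m³/s
Stations 1, 8 contribute zero (depth or velocity is 0).
Q = Σ qᵢ = 4.298 m³/s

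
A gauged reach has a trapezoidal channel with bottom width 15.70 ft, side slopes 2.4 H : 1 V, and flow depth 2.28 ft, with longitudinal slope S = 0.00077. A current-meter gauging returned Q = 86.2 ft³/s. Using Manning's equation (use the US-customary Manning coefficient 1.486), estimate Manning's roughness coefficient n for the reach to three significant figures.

0.0336

A = (b + z·y)·y = (15.70 + 2.4×2.28)×2.28 = 48.27 ft²
P = b + 2y√(1+z²) = 15.70 + 2×2.28×√(1+2.4²) = 27.56 ft
R = A/P = 48.27/27.56 = 1.752 ft
n = (1.486/Q)·A·R^(2/3)·S^(1/2) = (1.486/86.2) × 48.27 × 1.453 × 0.02775 = 0.03356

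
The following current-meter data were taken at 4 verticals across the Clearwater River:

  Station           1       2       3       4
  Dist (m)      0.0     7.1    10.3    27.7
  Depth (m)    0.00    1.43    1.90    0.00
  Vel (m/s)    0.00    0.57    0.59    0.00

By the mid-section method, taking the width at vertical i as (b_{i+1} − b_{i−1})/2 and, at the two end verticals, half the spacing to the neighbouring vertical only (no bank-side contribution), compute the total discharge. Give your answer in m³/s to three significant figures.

15.7 m³/s

w_2 = (10.3 − 0.0)/2 = 5.15 m; q_2 = 0.57 × 1.43 × 5.15 = 4.198 m³/s
w_3 = (27.7 − 7.1)/2 = 10.3 m; q_3 = 0.59 × 1.90 × 10.3 = 11.55 m³/s
Stations 1, 4 contribute zero (depth or velocity is 0).
Q = Σ qᵢ = 15.74 m³/s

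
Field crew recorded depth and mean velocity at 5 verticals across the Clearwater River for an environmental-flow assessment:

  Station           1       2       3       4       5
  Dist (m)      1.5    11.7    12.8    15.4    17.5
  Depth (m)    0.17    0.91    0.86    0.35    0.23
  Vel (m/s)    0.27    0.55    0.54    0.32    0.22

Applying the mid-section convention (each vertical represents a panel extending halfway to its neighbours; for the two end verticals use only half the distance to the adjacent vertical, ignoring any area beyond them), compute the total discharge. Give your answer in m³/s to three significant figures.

w_1 = (11.7 − 1.5)/2 = 5.1 m; q_1 = 0.27 × 0.17 × 5.1 = 0.2341 m³/s
w_2 = (12.8 − 1.5)/2 = 5.65 m; q_2 = 0.55 × 0.91 × 5.65 = 2.828 m³/s
w_3 = (15.4 − 11.7)/2 = 1.85 m; q_3 = 0.54 × 0.86 × 1.85 = 0.8591 m³/s
w_4 = (17.5 − 12.8)/2 = 2.35 m; q_4 = 0.32 × 0.35 × 2.35 = 0.2632 m³/s
w_5 = (17.5 − 15.4)/2 = 1.05 m; q_5 = 0.22 × 0.23 × 1.05 = 0.05313 m³/s
Q = Σ qᵢ = 4.237 m³/s

4.24 m³/s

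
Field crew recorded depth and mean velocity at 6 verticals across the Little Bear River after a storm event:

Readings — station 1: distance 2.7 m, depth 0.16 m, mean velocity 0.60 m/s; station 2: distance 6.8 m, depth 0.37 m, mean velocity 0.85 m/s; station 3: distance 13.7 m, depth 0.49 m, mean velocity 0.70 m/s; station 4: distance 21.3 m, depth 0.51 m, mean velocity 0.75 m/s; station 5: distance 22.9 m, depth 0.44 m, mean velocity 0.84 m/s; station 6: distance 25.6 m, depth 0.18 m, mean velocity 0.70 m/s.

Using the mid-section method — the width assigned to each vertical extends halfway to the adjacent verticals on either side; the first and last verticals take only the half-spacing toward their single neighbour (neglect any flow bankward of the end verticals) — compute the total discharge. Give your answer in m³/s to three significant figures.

7.14 m³/s

w_1 = (6.8 − 2.7)/2 = 2.05 m; q_1 = 0.60 × 0.16 × 2.05 = 0.1968 m³/s
w_2 = (13.7 − 2.7)/2 = 5.5 m; q_2 = 0.85 × 0.37 × 5.5 = 1.730 m³/s
w_3 = (21.3 − 6.8)/2 = 7.25 m; q_3 = 0.70 × 0.49 × 7.25 = 2.487 m³/s
w_4 = (22.9 − 13.7)/2 = 4.6 m; q_4 = 0.75 × 0.51 × 4.6 = 1.760 m³/s
w_5 = (25.6 − 21.3)/2 = 2.15 m; q_5 = 0.84 × 0.44 × 2.15 = 0.7946 m³/s
w_6 = (25.6 − 22.9)/2 = 1.35 m; q_6 = 0.70 × 0.18 × 1.35 = 0.1701 m³/s
Q = Σ qᵢ = 7.138 m³/s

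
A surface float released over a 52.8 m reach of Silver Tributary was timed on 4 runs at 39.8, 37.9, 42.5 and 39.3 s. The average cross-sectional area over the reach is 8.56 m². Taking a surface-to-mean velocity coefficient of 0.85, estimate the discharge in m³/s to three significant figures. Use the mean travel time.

9.63 m³/s

t̄ = (39.8 + 37.9 + 42.5 + 39.3) / 4 = 39.875 s
v_surface = L / t̄ = 52.8 / 39.875 = 1.324 m/s
v_mean = 0.85 × 1.324 = 1.126 m/s
Q = A × v_mean = 8.56 × 1.126 = 9.634 m³/s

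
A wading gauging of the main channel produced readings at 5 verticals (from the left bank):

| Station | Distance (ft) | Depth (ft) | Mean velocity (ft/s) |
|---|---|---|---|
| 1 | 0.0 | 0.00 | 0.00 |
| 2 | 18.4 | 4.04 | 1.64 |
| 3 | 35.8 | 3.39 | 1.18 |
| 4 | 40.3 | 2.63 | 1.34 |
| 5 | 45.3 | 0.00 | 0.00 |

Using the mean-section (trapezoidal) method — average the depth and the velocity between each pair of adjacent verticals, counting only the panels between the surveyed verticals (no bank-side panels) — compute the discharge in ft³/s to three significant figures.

143 ft³/s

Panel 1-2: Δb = 18.4 ft, d̄ = (0.00+4.04)/2 = 2.02, v̄ = (0.00+1.64)/2 = 0.82 → q = 18.4×2.02×0.82 = 30.48 ft³/s
Panel 2-3: Δb = 17.4 ft, d̄ = (4.04+3.39)/2 = 3.715, v̄ = (1.64+1.18)/2 = 1.41 → q = 17.4×3.715×1.41 = 91.14 ft³/s
Panel 3-4: Δb = 4.5 ft, d̄ = (3.39+2.63)/2 = 3.01, v̄ = (1.18+1.34)/2 = 1.26 → q = 4.5×3.01×1.26 = 17.07 ft³/s
Panel 4-5: Δb = 5 ft, d̄ = (2.63+0.00)/2 = 1.315, v̄ = (1.34+0.00)/2 = 0.67 → q = 5×1.315×0.67 = 4.405 ft³/s
Q = Σ q = 143.1 ft³/s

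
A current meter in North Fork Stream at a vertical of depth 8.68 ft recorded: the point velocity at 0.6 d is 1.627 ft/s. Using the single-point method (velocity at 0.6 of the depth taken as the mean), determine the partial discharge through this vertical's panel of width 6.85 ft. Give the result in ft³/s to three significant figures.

v̄ = v₀.₆ = 1.627 ft/s
q = v̄ × d × w = 1.627 × 8.68 × 6.85 = 96.74 ft³/s

96.7 ft³/s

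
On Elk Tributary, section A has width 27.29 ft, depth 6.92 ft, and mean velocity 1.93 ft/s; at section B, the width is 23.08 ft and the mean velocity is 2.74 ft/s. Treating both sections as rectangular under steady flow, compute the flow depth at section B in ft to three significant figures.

Q = A₁V₁ = (27.29×6.92) × 1.93 = 364.5 ft³/s
d₂ = Q/(b₂ V₂) = 364.5/(23.08×2.74) = 5.763 ft

5.76 ft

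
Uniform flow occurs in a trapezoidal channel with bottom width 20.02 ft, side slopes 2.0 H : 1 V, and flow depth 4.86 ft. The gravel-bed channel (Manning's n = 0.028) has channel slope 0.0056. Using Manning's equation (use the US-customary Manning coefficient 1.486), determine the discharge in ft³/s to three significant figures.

1310 ft³/s

A = (b + z·y)·y = (20.02 + 2.0×4.86)×4.86 = 144.5 ft²
P = b + 2y√(1+z²) = 20.02 + 2×4.86×√(1+2.0²) = 41.75 ft
R = A/P = 144.5/41.75 = 3.462 ft
Q = (1.486/n)·A·R^(2/3)·S^(1/2) = (1.486/0.028) × 144.5 × 3.462^(2/3) × 0.0056^(1/2) = 1314 ft³/s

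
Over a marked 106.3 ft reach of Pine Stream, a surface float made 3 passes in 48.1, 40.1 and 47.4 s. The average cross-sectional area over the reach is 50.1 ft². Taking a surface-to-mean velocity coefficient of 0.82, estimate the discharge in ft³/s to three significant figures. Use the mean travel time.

96.6 ft³/s

t̄ = (48.1 + 40.1 + 47.4) / 3 = 45.2 s
v_surface = L / t̄ = 106.3 / 45.2 = 2.352 ft/s
v_mean = 0.82 × 2.352 = 1.928 ft/s
Q = A × v_mean = 50.1 × 1.928 = 96.62 ft³/s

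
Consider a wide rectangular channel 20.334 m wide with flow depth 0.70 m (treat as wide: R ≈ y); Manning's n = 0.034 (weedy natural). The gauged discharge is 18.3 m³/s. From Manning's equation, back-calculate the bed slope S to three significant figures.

0.00307

A = b·y = 20.334 × 0.70 = 14.23 m²
Wide channel: R ≈ y = 0.70 m
S = (Q·n / (1·A·R^(2/3)))² = (18.3×0.034 / (1×14.23×0.7884))² = 0.003074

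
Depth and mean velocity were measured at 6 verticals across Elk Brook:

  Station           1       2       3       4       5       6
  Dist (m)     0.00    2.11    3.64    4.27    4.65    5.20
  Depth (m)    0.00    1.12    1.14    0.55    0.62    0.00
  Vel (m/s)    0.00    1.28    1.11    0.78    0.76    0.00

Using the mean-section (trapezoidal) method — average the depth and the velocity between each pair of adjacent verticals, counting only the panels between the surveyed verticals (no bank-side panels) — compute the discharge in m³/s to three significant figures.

3.56 m³/s

Panel 1-2: Δb = 2.11 m, d̄ = (0.00+1.12)/2 = 0.56, v̄ = (0.00+1.28)/2 = 0.64 → q = 2.11×0.56×0.64 = 0.7562 m³/s
Panel 2-3: Δb = 1.53 m, d̄ = (1.12+1.14)/2 = 1.13, v̄ = (1.28+1.11)/2 = 1.195 → q = 1.53×1.13×1.195 = 2.066 m³/s
Panel 3-4: Δb = 0.63 m, d̄ = (1.14+0.55)/2 = 0.845, v̄ = (1.11+0.78)/2 = 0.945 → q = 0.63×0.845×0.945 = 0.5031 m³/s
Panel 4-5: Δb = 0.38 m, d̄ = (0.55+0.62)/2 = 0.585, v̄ = (0.78+0.76)/2 = 0.77 → q = 0.38×0.585×0.77 = 0.1712 m³/s
Panel 5-6: Δb = 0.55 m, d̄ = (0.62+0.00)/2 = 0.31, v̄ = (0.76+0.00)/2 = 0.38 → q = 0.55×0.31×0.38 = 0.06479 m³/s
Q = Σ q = 3.561 m³/s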